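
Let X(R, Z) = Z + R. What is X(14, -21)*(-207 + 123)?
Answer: 588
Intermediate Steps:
X(R, Z) = R + Z
X(14, -21)*(-207 + 123) = (14 - 21)*(-207 + 123) = -7*(-84) = 588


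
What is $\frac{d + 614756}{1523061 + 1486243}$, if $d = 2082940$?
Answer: $\frac{337212}{376163} \approx 0.89645$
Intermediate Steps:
$\frac{d + 614756}{1523061 + 1486243} = \frac{2082940 + 614756}{1523061 + 1486243} = \frac{2697696}{3009304} = 2697696 \cdot \frac{1}{3009304} = \frac{337212}{376163}$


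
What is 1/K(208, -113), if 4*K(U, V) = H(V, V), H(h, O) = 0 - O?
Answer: 4/113 ≈ 0.035398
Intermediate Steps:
H(h, O) = -O
K(U, V) = -V/4 (K(U, V) = (-V)/4 = -V/4)
1/K(208, -113) = 1/(-¼*(-113)) = 1/(113/4) = 4/113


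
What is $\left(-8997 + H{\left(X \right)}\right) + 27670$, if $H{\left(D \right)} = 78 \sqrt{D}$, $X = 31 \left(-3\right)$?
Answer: $18673 + 78 i \sqrt{93} \approx 18673.0 + 752.21 i$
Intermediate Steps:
$X = -93$
$\left(-8997 + H{\left(X \right)}\right) + 27670 = \left(-8997 + 78 \sqrt{-93}\right) + 27670 = \left(-8997 + 78 i \sqrt{93}\right) + 27670 = 18673 + 78 i \sqrt{93}$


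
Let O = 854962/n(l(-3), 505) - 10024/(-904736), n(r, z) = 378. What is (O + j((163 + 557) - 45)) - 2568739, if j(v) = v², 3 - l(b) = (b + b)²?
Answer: -131539864741/62316 ≈ -2.1109e+6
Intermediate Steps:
l(b) = 3 - 4*b² (l(b) = 3 - (b + b)² = 3 - (2*b)² = 3 - 4*b²)
O = 140947283/62316 (O = 854962/378 - 10024/(-904736) = 854962*(1/378) - 10024*(-1/904736) = 427481/189 + 179/16156 = 140947283/62316 ≈ 2261.8)
(O + j((163 + 557) - 45)) - 2568739 = (140947283/62316 + ((163 + 557) - 45)²) - 2568739 = (140947283/62316 + (720 - 45)²) - 2568739 = (140947283/62316 + 675²) - 2568739 = (140947283/62316 + 455625) - 2568739 = 28533674783/62316 - 2568739 = -131539864741/62316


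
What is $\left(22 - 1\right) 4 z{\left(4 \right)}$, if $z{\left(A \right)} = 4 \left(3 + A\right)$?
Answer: $2352$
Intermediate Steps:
$z{\left(A \right)} = 12 + 4 A$
$\left(22 - 1\right) 4 z{\left(4 \right)} = \left(22 - 1\right) 4 \left(12 + 4 \cdot 4\right) = 21 \cdot 4 \left(12 + 16\right) = 84 \cdot 28 = 2352$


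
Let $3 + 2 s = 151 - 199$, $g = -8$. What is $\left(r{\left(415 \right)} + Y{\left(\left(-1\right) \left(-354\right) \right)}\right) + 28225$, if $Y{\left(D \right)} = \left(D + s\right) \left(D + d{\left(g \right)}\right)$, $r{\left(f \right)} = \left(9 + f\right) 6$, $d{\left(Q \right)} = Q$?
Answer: $144430$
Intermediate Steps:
$s = - \frac{51}{2}$ ($s = - \frac{3}{2} + \frac{151 - 199}{2} = - \frac{3}{2} + \frac{1}{2} \left(-48\right) = - \frac{3}{2} - 24 = - \frac{51}{2} \approx -25.5$)
$r{\left(f \right)} = 54 + 6 f$
$Y{\left(D \right)} = \left(-8 + D\right) \left(- \frac{51}{2} + D\right)$ ($Y{\left(D \right)} = \left(D - \frac{51}{2}\right) \left(D - 8\right) = \left(- \frac{51}{2} + D\right) \left(-8 + D\right) = \left(-8 + D\right) \left(- \frac{51}{2} + D\right)$)
$\left(r{\left(415 \right)} + Y{\left(\left(-1\right) \left(-354\right) \right)}\right) + 28225 = \left(\left(54 + 6 \cdot 415\right) + \left(204 + \left(\left(-1\right) \left(-354\right)\right)^{2} - \frac{67 \left(\left(-1\right) \left(-354\right)\right)}{2}\right)\right) + 28225 = \left(\left(54 + 2490\right) + \left(204 + 354^{2} - 11859\right)\right) + 28225 = \left(2544 + \left(204 + 125316 - 11859\right)\right) + 28225 = \left(2544 + 113661\right) + 28225 = 116205 + 28225 = 144430$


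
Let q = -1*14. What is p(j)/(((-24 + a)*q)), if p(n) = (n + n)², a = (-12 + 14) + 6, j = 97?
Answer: 9409/56 ≈ 168.02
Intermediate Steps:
a = 8 (a = 2 + 6 = 8)
p(n) = 4*n² (p(n) = (2*n)² = 4*n²)
q = -14
p(j)/(((-24 + a)*q)) = (4*97²)/(((-24 + 8)*(-14))) = (4*9409)/((-16*(-14))) = 37636/224 = 37636*(1/224) = 9409/56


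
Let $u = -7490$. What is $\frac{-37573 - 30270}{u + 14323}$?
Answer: $- \frac{67843}{6833} \approx -9.9287$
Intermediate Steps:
$\frac{-37573 - 30270}{u + 14323} = \frac{-37573 - 30270}{-7490 + 14323} = - \frac{67843}{6833}$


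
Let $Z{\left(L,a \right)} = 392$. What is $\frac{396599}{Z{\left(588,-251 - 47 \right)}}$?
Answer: $\frac{56657}{56} \approx 1011.7$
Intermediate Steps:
$\frac{396599}{Z{\left(588,-251 - 47 \right)}} = \frac{396599}{392} = 396599 \cdot \frac{1}{392} = \frac{56657}{56}$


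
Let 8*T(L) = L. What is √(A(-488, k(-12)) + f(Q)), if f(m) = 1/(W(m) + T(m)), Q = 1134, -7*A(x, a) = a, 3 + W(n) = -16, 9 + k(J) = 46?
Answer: I*√62343743/3437 ≈ 2.2973*I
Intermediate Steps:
T(L) = L/8
k(J) = 37 (k(J) = -9 + 46 = 37)
W(n) = -19 (W(n) = -3 - 16 = -19)
A(x, a) = -a/7
f(m) = 1/(-19 + m/8)
√(A(-488, k(-12)) + f(Q)) = √(-⅐*37 + 8/(-152 + 1134)) = √(-37/7 + 8/982) = √(-37/7 + 8*(1/982)) = √(-37/7 + 4/491) = √(-18139/3437) = I*√62343743/3437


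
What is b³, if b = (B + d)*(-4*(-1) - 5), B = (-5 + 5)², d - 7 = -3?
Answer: -64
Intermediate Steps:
d = 4 (d = 7 - 3 = 4)
B = 0 (B = 0² = 0)
b = -4 (b = (0 + 4)*(-4*(-1) - 5) = 4*(4 - 5) = 4*(-1) = -4)
b³ = (-4)³ = -64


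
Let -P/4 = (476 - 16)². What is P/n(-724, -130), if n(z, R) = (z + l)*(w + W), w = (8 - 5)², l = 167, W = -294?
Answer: -169280/31749 ≈ -5.3318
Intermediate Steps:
w = 9 (w = 3² = 9)
n(z, R) = -47595 - 285*z (n(z, R) = (z + 167)*(9 - 294) = (167 + z)*(-285) = -47595 - 285*z)
P = -846400 (P = -4*(476 - 16)² = -4*460² = -4*211600 = -846400)
P/n(-724, -130) = -846400/(-47595 - 285*(-724)) = -846400/(-47595 + 206340) = -846400/158745 = -846400*1/158745 = -169280/31749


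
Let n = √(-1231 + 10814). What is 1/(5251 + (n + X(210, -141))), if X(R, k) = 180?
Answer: 5431/29486178 - 37*√7/29486178 ≈ 0.00018087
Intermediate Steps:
n = 37*√7 (n = √9583 = 37*√7 ≈ 97.893)
1/(5251 + (n + X(210, -141))) = 1/(5251 + (37*√7 + 180)) = 1/(5251 + (180 + 37*√7)) = 1/(5431 + 37*√7)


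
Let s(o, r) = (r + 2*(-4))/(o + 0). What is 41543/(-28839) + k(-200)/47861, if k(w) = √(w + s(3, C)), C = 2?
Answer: -41543/28839 + I*√202/47861 ≈ -1.4405 + 0.00029696*I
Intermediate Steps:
s(o, r) = (-8 + r)/o (s(o, r) = (r - 8)/o = (-8 + r)/o)
k(w) = √(-2 + w) (k(w) = √(w + (-8 + 2)/3) = √(w + (⅓)*(-6)) = √(w - 2) = √(-2 + w))
41543/(-28839) + k(-200)/47861 = 41543/(-28839) + √(-2 - 200)/47861 = 41543*(-1/28839) + √(-202)*(1/47861) = -41543/28839 + (I*√202)*(1/47861) = -41543/28839 + I*√202/47861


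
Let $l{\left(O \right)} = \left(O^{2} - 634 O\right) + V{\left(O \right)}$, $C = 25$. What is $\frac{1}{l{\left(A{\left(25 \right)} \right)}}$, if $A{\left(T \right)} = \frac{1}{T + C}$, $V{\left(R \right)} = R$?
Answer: $- \frac{2500}{31649} \approx -0.078991$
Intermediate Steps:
$A{\left(T \right)} = \frac{1}{25 + T}$ ($A{\left(T \right)} = \frac{1}{T + 25} = \frac{1}{25 + T}$)
$l{\left(O \right)} = O^{2} - 633 O$ ($l{\left(O \right)} = \left(O^{2} - 634 O\right) + O = O^{2} - 633 O$)
$\frac{1}{l{\left(A{\left(25 \right)} \right)}} = \frac{1}{\frac{1}{25 + 25} \left(-633 + \frac{1}{25 + 25}\right)} = \frac{1}{\frac{1}{50} \left(-633 + \frac{1}{50}\right)} = \frac{1}{\frac{1}{50} \left(- \frac{31649}{50}\right)} = \frac{1}{- \frac{31649}{2500}} = - \frac{2500}{31649}$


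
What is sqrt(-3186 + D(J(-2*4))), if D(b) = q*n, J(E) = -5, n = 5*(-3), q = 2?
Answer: 4*I*sqrt(201) ≈ 56.71*I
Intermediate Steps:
n = -15
D(b) = -30 (D(b) = 2*(-15) = -30)
sqrt(-3186 + D(J(-2*4))) = sqrt(-3186 - 30) = sqrt(-3216) = 4*I*sqrt(201)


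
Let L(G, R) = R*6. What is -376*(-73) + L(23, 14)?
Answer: 27532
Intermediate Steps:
L(G, R) = 6*R
-376*(-73) + L(23, 14) = -376*(-73) + 6*14 = 27448 + 84 = 27532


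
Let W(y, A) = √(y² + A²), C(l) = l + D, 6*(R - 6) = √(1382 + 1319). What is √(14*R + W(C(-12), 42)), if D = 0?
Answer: √(756 + 21*√2701 + 54*√53)/3 ≈ 15.778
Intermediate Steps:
R = 6 + √2701/6 (R = 6 + √(1382 + 1319)/6 = 6 + √2701/6 ≈ 14.662)
C(l) = l (C(l) = l + 0 = l)
W(y, A) = √(A² + y²)
√(14*R + W(C(-12), 42)) = √(14*(6 + √2701/6) + √(42² + (-12)²)) = √((84 + 7*√2701/3) + √(1764 + 144)) = √((84 + 7*√2701/3) + √1908) = √((84 + 7*√2701/3) + 6*√53) = √(84 + 6*√53 + 7*√2701/3)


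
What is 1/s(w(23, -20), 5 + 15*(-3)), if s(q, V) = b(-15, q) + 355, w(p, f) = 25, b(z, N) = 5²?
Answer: 1/380 ≈ 0.0026316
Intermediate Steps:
b(z, N) = 25
s(q, V) = 380 (s(q, V) = 25 + 355 = 380)
1/s(w(23, -20), 5 + 15*(-3)) = 1/380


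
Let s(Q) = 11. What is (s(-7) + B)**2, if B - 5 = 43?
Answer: 3481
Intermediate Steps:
B = 48 (B = 5 + 43 = 48)
(s(-7) + B)**2 = (11 + 48)**2 = 59**2 = 3481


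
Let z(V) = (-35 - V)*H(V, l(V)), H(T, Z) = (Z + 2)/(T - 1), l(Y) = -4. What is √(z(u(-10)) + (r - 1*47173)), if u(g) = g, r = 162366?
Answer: √13937803/11 ≈ 339.39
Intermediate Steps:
H(T, Z) = (2 + Z)/(-1 + T)
z(V) = -2*(-35 - V)/(-1 + V) (z(V) = (-35 - V)*((2 - 4)/(-1 + V)) = (-35 - V)*(-2/(-1 + V)) = -2*(-35 - V)/(-1 + V))
√(z(u(-10)) + (r - 1*47173)) = √(2*(35 - 10)/(-1 - 10) + (162366 - 1*47173)) = √(2*25/(-11) + (162366 - 47173)) = √(2*(-1/11)*25 + 115193) = √(-50/11 + 115193) = √(1267073/11) = √13937803/11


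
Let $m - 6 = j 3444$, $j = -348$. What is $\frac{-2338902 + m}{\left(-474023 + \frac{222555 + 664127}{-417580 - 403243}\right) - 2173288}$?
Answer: $\frac{2903585846784}{2172974643635} \approx 1.3362$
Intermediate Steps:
$m = -1198506$ ($m = 6 - 1198512 = -1198506$)
$\frac{-2338902 + m}{\left(-474023 + \frac{222555 + 664127}{-417580 - 403243}\right) - 2173288} = \frac{-2338902 - 1198506}{\left(-474023 + \frac{222555 + 664127}{-417580 - 403243}\right) - 2173288} = - \frac{3537408}{\left(-474023 + \frac{886682}{-820823}\right) - 2173288} = - \frac{3537408}{\left(-474023 + 886682 \left(- \frac{1}{820823}\right)\right) - 2173288} = - \frac{3537408}{\left(-474023 - \frac{886682}{820823}\right) - 2173288} = - \frac{3537408}{- \frac{389089867611}{820823} - 2173288} = - \frac{3537408}{- \frac{2172974643635}{820823}} = \left(-3537408\right) \left(- \frac{820823}{2172974643635}\right) = \frac{2903585846784}{2172974643635}$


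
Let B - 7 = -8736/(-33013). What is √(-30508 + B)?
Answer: I*√33241475611101/33013 ≈ 174.64*I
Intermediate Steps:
B = 239827/33013 (B = 7 - 8736/(-33013) = 7 - 8736*(-1/33013) = 7 + 8736/33013 = 239827/33013 ≈ 7.2646)
√(-30508 + B) = √(-30508 + 239827/33013) = √(-1006920777/33013) = I*√33241475611101/33013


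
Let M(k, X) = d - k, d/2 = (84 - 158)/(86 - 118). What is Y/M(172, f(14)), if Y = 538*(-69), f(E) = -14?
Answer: 296976/1339 ≈ 221.79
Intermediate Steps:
d = 37/8 (d = 2*((84 - 158)/(86 - 118)) = 2*(-74/(-32)) = 2*(-74*(-1/32)) = 2*(37/16) = 37/8 ≈ 4.6250)
M(k, X) = 37/8 - k
Y = -37122
Y/M(172, f(14)) = -37122/(37/8 - 1*172) = -37122/(37/8 - 172) = -37122/(-1339/8) = -37122*(-8/1339) = 296976/1339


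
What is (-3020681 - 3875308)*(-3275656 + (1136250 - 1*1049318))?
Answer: 21989405628036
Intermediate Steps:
(-3020681 - 3875308)*(-3275656 + (1136250 - 1*1049318)) = -6895989*(-3275656 + (1136250 - 1049318)) = -6895989*(-3275656 + 86932) = -6895989*(-3188724) = 21989405628036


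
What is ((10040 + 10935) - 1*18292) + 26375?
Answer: 29058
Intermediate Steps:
((10040 + 10935) - 1*18292) + 26375 = (20975 - 18292) + 26375 = 2683 + 26375 = 29058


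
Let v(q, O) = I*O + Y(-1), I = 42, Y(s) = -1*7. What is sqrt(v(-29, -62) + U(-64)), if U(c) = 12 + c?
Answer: I*sqrt(2663) ≈ 51.604*I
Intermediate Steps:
Y(s) = -7
v(q, O) = -7 + 42*O (v(q, O) = 42*O - 7 = -7 + 42*O)
sqrt(v(-29, -62) + U(-64)) = sqrt((-7 + 42*(-62)) + (12 - 64)) = sqrt((-7 - 2604) - 52) = sqrt(-2611 - 52) = sqrt(-2663) = I*sqrt(2663)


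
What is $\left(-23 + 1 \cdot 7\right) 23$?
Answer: $-368$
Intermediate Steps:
$\left(-23 + 1 \cdot 7\right) 23 = \left(-23 + 7\right) 23 = \left(-16\right) 23 = -368$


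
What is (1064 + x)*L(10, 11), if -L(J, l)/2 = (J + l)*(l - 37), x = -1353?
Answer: -315588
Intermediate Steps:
L(J, l) = -2*(-37 + l)*(J + l) (L(J, l) = -2*(J + l)*(l - 37) = -2*(J + l)*(-37 + l) = -2*(-37 + l)*(J + l))
(1064 + x)*L(10, 11) = (1064 - 1353)*(-2*11² + 74*10 + 74*11 - 2*10*11) = -289*(-2*121 + 740 + 814 - 220) = -289*(-242 + 740 + 814 - 220) = -289*1092 = -315588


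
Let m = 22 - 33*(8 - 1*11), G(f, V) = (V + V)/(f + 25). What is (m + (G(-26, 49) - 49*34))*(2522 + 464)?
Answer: -4905998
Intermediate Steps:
G(f, V) = 2*V/(25 + f) (G(f, V) = (2*V)/(25 + f) = 2*V/(25 + f))
m = 121 (m = 22 - 33*(8 - 11) = 22 - 33*(-3) = 22 + 99 = 121)
(m + (G(-26, 49) - 49*34))*(2522 + 464) = (121 + (2*49/(25 - 26) - 49*34))*(2522 + 464) = (121 + (2*49/(-1) - 1666))*2986 = (121 + (2*49*(-1) - 1666))*2986 = (121 + (-98 - 1666))*2986 = (121 - 1764)*2986 = -1643*2986 = -4905998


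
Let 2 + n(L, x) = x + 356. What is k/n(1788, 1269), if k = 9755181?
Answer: 3251727/541 ≈ 6010.6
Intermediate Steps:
n(L, x) = 354 + x (n(L, x) = -2 + (x + 356) = -2 + (356 + x) = 354 + x)
k/n(1788, 1269) = 9755181/(354 + 1269) = 9755181/1623 = 9755181*(1/1623) = 3251727/541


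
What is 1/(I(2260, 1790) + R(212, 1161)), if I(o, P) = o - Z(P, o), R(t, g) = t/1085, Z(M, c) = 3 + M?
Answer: 1085/506907 ≈ 0.0021404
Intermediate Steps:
R(t, g) = t/1085 (R(t, g) = t*(1/1085) = t/1085)
I(o, P) = -3 + o - P (I(o, P) = o - (3 + P) = o + (-3 - P) = -3 + o - P)
1/(I(2260, 1790) + R(212, 1161)) = 1/((-3 + 2260 - 1*1790) + (1/1085)*212) = 1/((-3 + 2260 - 1790) + 212/1085) = 1/(467 + 212/1085) = 1/(506907/1085) = 1085/506907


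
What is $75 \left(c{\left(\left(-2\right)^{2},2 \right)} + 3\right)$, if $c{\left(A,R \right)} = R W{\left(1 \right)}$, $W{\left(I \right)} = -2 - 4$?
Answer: $-675$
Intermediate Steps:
$W{\left(I \right)} = -6$
$c{\left(A,R \right)} = - 6 R$ ($c{\left(A,R \right)} = R \left(-6\right) = - 6 R$)
$75 \left(c{\left(\left(-2\right)^{2},2 \right)} + 3\right) = 75 \left(\left(-6\right) 2 + 3\right) = 75 \left(-12 + 3\right) = 75 \left(-9\right) = -675$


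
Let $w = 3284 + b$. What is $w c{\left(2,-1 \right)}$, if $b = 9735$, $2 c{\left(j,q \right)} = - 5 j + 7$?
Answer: $- \frac{39057}{2} \approx -19529.0$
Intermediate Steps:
$c{\left(j,q \right)} = \frac{7}{2} - \frac{5 j}{2}$ ($c{\left(j,q \right)} = \frac{- 5 j + 7}{2} = \frac{7 - 5 j}{2} = \frac{7}{2} - \frac{5 j}{2}$)
$w = 13019$ ($w = 3284 + 9735 = 13019$)
$w c{\left(2,-1 \right)} = 13019 \left(\frac{7}{2} - 5\right) = 13019 \left(- \frac{3}{2}\right) = - \frac{39057}{2}$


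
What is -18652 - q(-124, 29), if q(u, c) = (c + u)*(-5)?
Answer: -19127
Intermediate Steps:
q(u, c) = -5*c - 5*u
-18652 - q(-124, 29) = -18652 - (-5*29 - 5*(-124)) = -18652 - (-145 + 620) = -18652 - 1*475 = -18652 - 475 = -19127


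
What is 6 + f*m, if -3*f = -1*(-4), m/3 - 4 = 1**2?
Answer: -14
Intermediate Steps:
m = 15 (m = 12 + 3*1**2 = 12 + 3*1 = 12 + 3 = 15)
f = -4/3 (f = -(-1)*(-4)/3 = -1/3*4 = -4/3 ≈ -1.3333)
6 + f*m = 6 - 4/3*15 = 6 - 20 = -14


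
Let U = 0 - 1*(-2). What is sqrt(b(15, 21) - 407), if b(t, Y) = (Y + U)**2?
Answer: sqrt(122) ≈ 11.045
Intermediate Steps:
U = 2 (U = 0 + 2 = 2)
b(t, Y) = (2 + Y)**2 (b(t, Y) = (Y + 2)**2 = (2 + Y)**2)
sqrt(b(15, 21) - 407) = sqrt((2 + 21)**2 - 407) = sqrt(23**2 - 407) = sqrt(529 - 407) = sqrt(122)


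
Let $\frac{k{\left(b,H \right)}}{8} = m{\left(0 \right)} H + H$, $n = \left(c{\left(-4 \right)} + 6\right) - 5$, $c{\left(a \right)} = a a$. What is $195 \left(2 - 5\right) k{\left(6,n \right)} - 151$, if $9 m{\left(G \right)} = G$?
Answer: $-79711$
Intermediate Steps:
$m{\left(G \right)} = \frac{G}{9}$
$c{\left(a \right)} = a^{2}$
$n = 17$ ($n = \left(\left(-4\right)^{2} + 6\right) - 5 = \left(16 + 6\right) - 5 = 22 - 5 = 17$)
$k{\left(b,H \right)} = 8 H$ ($k{\left(b,H \right)} = 8 \left(\frac{1}{9} \cdot 0 H + H\right) = 8 \left(0 H + H\right) = 8 \left(0 + H\right) = 8 H$)
$195 \left(2 - 5\right) k{\left(6,n \right)} - 151 = 195 \left(2 - 5\right) 8 \cdot 17 - 151 = 195 \left(2 - 5\right) 136 - 151 = 195 \left(\left(-3\right) 136\right) - 151 = 195 \left(-408\right) - 151 = -79560 - 151 = -79711$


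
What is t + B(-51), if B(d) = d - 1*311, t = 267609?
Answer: 267247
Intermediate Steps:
B(d) = -311 + d (B(d) = d - 311 = -311 + d)
t + B(-51) = 267609 + (-311 - 51) = 267609 - 362 = 267247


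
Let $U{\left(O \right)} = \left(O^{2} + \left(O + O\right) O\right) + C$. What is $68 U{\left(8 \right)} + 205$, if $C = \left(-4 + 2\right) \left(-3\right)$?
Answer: $13669$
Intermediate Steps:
$C = 6$ ($C = \left(-2\right) \left(-3\right) = 6$)
$U{\left(O \right)} = 6 + 3 O^{2}$ ($U{\left(O \right)} = \left(O^{2} + \left(O + O\right) O\right) + 6 = \left(O^{2} + 2 O O\right) + 6 = \left(O^{2} + 2 O^{2}\right) + 6 = 3 O^{2} + 6 = 6 + 3 O^{2}$)
$68 U{\left(8 \right)} + 205 = 68 \left(6 + 3 \cdot 8^{2}\right) + 205 = 68 \left(6 + 3 \cdot 64\right) + 205 = 68 \left(6 + 192\right) + 205 = 68 \cdot 198 + 205 = 13464 + 205 = 13669$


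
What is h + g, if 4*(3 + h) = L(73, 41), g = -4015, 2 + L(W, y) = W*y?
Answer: -13081/4 ≈ -3270.3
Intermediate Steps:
L(W, y) = -2 + W*y
h = 2979/4 (h = -3 + (-2 + 73*41)/4 = -3 + (-2 + 2993)/4 = -3 + (¼)*2991 = -3 + 2991/4 = 2979/4 ≈ 744.75)
h + g = 2979/4 - 4015 = -13081/4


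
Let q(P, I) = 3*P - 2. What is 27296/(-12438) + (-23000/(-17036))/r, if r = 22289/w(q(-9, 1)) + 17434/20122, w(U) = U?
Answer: -2171776649219467/988823616669126 ≈ -2.1963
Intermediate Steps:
q(P, I) = -2 + 3*P
r = -223996836/291769 (r = 22289/(-2 + 3*(-9)) + 17434/20122 = 22289/(-2 - 27) + 17434*(1/20122) = 22289/(-29) + 8717/10061 = 22289*(-1/29) + 8717/10061 = -22289/29 + 8717/10061 = -223996836/291769 ≈ -767.72)
27296/(-12438) + (-23000/(-17036))/r = 27296/(-12438) + (-23000/(-17036))/(-223996836/291769) = 27296*(-1/12438) - 23000*(-1/17036)*(-291769/223996836) = -13648/6219 + (5750/4259)*(-291769/223996836) = -13648/6219 - 838835875/477001262262 = -2171776649219467/988823616669126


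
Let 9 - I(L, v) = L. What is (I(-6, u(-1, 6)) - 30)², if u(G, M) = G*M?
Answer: 225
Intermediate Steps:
I(L, v) = 9 - L
(I(-6, u(-1, 6)) - 30)² = ((9 - 1*(-6)) - 30)² = ((9 + 6) - 30)² = (15 - 30)² = (-15)² = 225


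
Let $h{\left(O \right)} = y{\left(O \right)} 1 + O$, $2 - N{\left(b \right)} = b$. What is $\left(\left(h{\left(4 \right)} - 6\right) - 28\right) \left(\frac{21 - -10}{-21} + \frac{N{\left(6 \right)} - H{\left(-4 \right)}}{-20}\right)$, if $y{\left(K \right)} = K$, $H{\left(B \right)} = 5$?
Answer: $\frac{5603}{210} \approx 26.681$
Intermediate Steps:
$N{\left(b \right)} = 2 - b$
$h{\left(O \right)} = 2 O$ ($h{\left(O \right)} = O 1 + O = O + O = 2 O$)
$\left(\left(h{\left(4 \right)} - 6\right) - 28\right) \left(\frac{21 - -10}{-21} + \frac{N{\left(6 \right)} - H{\left(-4 \right)}}{-20}\right) = \left(\left(2 \cdot 4 - 6\right) - 28\right) \left(\frac{21 - -10}{-21} + \frac{\left(2 - 6\right) - 5}{-20}\right) = \left(\left(8 - 6\right) - 28\right) \left(\left(21 + 10\right) \left(- \frac{1}{21}\right) + \left(\left(2 - 6\right) - 5\right) \left(- \frac{1}{20}\right)\right) = \left(2 - 28\right) \left(31 \left(- \frac{1}{21}\right) + \left(-4 - 5\right) \left(- \frac{1}{20}\right)\right) = - 26 \left(- \frac{31}{21} - - \frac{9}{20}\right) = - 26 \left(- \frac{31}{21} + \frac{9}{20}\right) = \left(-26\right) \left(- \frac{431}{420}\right) = \frac{5603}{210}$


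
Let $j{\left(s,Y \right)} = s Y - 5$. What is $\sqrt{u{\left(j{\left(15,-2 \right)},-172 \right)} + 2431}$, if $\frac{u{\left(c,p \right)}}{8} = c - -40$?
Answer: $\sqrt{2471} \approx 49.709$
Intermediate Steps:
$j{\left(s,Y \right)} = -5 + Y s$ ($j{\left(s,Y \right)} = Y s - 5 = -5 + Y s$)
$u{\left(c,p \right)} = 320 + 8 c$ ($u{\left(c,p \right)} = 8 \left(c - -40\right) = 8 \left(c + 40\right) = 8 \left(40 + c\right) = 320 + 8 c$)
$\sqrt{u{\left(j{\left(15,-2 \right)},-172 \right)} + 2431} = \sqrt{\left(320 + 8 \left(-5 - 30\right)\right) + 2431} = \sqrt{\left(320 + 8 \left(-35\right)\right) + 2431} = \sqrt{\left(320 - 280\right) + 2431} = \sqrt{40 + 2431} = \sqrt{2471}$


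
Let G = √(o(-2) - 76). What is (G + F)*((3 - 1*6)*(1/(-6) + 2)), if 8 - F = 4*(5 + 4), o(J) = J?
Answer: 154 - 11*I*√78/2 ≈ 154.0 - 48.575*I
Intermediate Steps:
G = I*√78 (G = √(-2 - 76) = √(-78) = I*√78 ≈ 8.8318*I)
F = -28 (F = 8 - 4*(5 + 4) = 8 - 4*9 = 8 - 1*36 = 8 - 36 = -28)
(G + F)*((3 - 1*6)*(1/(-6) + 2)) = (I*√78 - 28)*((3 - 1*6)*(1/(-6) + 2)) = (-28 + I*√78)*((3 - 6)*(1*(-⅙) + 2)) = (-28 + I*√78)*(-3*(-⅙ + 2)) = (-28 + I*√78)*(-3*11/6) = (-28 + I*√78)*(-11/2) = 154 - 11*I*√78/2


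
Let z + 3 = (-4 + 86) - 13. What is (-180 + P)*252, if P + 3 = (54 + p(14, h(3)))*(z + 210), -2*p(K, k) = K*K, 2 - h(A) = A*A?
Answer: -3106404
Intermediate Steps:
h(A) = 2 - A² (h(A) = 2 - A*A = 2 - A²)
p(K, k) = -K²/2 (p(K, k) = -K*K/2 = -K²/2)
z = 66 (z = -3 + ((-4 + 86) - 13) = -3 + (82 - 13) = -3 + 69 = 66)
P = -12147 (P = -3 + (54 - ½*14²)*(66 + 210) = -3 + (54 - ½*196)*276 = -3 + (54 - 98)*276 = -3 - 44*276 = -3 - 12144 = -12147)
(-180 + P)*252 = (-180 - 12147)*252 = -12327*252 = -3106404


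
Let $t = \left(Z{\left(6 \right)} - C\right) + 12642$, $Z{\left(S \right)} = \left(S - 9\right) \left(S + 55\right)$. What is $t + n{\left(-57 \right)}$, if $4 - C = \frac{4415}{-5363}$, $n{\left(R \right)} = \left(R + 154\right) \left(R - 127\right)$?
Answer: $- \frac{28927074}{5363} \approx -5393.8$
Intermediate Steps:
$n{\left(R \right)} = \left(-127 + R\right) \left(154 + R\right)$ ($n{\left(R \right)} = \left(154 + R\right) \left(-127 + R\right) = \left(-127 + R\right) \left(154 + R\right)$)
$C = \frac{25867}{5363}$ ($C = 4 - \frac{4415}{-5363} = 4 - 4415 \left(- \frac{1}{5363}\right) = 4 - - \frac{4415}{5363} = 4 + \frac{4415}{5363} = \frac{25867}{5363} \approx 4.8232$)
$Z{\left(S \right)} = \left(-9 + S\right) \left(55 + S\right)$
$t = \frac{66791750}{5363}$ ($t = \left(\left(-495 + 6^{2} + 46 \cdot 6\right) - \frac{25867}{5363}\right) + 12642 = \left(\left(-495 + 36 + 276\right) - \frac{25867}{5363}\right) + 12642 = \left(-183 - \frac{25867}{5363}\right) + 12642 = - \frac{1007296}{5363} + 12642 = \frac{66791750}{5363} \approx 12454.0$)
$t + n{\left(-57 \right)} = \frac{66791750}{5363} + \left(-19558 + \left(-57\right)^{2} + 27 \left(-57\right)\right) = \frac{66791750}{5363} - 17848 = - \frac{28927074}{5363}$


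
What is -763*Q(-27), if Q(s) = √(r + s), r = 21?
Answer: -763*I*√6 ≈ -1869.0*I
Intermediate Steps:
Q(s) = √(21 + s)
-763*Q(-27) = -763*√(21 - 27) = -763*I*√6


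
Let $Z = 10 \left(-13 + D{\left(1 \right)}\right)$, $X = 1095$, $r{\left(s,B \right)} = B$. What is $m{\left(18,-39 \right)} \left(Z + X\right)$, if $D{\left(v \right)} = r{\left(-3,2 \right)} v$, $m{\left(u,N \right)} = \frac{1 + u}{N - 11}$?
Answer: $- \frac{3743}{10} \approx -374.3$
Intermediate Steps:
$m{\left(u,N \right)} = \frac{1 + u}{-11 + N}$
$D{\left(v \right)} = 2 v$
$Z = -110$ ($Z = 10 \left(-13 + 2 \cdot 1\right) = 10 \left(-13 + 2\right) = 10 \left(-11\right) = -110$)
$m{\left(18,-39 \right)} \left(Z + X\right) = \frac{1 + 18}{-11 - 39} \left(-110 + 1095\right) = \frac{1}{-50} \cdot 19 \cdot 985 = \left(- \frac{1}{50}\right) 19 \cdot 985 = \left(- \frac{19}{50}\right) 985 = - \frac{3743}{10}$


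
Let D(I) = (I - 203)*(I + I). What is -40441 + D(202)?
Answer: -40845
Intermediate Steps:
D(I) = 2*I*(-203 + I) (D(I) = (-203 + I)*(2*I) = 2*I*(-203 + I))
-40441 + D(202) = -40441 + 2*202*(-203 + 202) = -40441 + 2*202*(-1) = -40441 - 404 = -40845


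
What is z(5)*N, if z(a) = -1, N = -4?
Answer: 4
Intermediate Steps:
z(5)*N = -1*(-4) = 4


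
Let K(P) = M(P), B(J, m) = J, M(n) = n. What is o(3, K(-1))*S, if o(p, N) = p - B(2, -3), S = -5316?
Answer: -5316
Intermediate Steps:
K(P) = P
o(p, N) = -2 + p (o(p, N) = p - 1*2 = p - 2 = -2 + p)
o(3, K(-1))*S = (-2 + 3)*(-5316) = 1*(-5316) = -5316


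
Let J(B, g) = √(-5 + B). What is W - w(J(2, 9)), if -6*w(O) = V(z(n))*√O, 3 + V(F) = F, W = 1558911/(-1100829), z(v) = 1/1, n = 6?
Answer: -519637/366943 - 3^(¼)*√I/3 ≈ -1.7263 - 0.3102*I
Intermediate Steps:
z(v) = 1
W = -519637/366943 (W = 1558911*(-1/1100829) = -519637/366943 ≈ -1.4161)
V(F) = -3 + F
w(O) = √O/3 (w(O) = -(-3 + 1)*√O/6 = -(-1)*√O/3 = √O/3)
W - w(J(2, 9)) = -519637/366943 - √(√(-5 + 2))/3 = -519637/366943 - √(√(-3))/3 = -519637/366943 - √(I*√3)/3 = -519637/366943 - 3^(¼)*√I/3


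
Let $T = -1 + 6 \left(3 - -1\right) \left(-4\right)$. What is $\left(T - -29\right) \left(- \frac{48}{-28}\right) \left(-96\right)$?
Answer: $\frac{78336}{7} \approx 11191.0$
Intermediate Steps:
$T = -97$ ($T = -1 + 6 \left(3 + 1\right) \left(-4\right) = -1 + 6 \cdot 4 \left(-4\right) = -1 + 6 \left(-16\right) = -1 - 96 = -97$)
$\left(T - -29\right) \left(- \frac{48}{-28}\right) \left(-96\right) = \left(-97 - -29\right) \left(- \frac{48}{-28}\right) \left(-96\right) = \left(-97 + 29\right) \left(\left(-48\right) \left(- \frac{1}{28}\right)\right) \left(-96\right) = \left(-68\right) \frac{12}{7} \left(-96\right) = \left(- \frac{816}{7}\right) \left(-96\right) = \frac{78336}{7}$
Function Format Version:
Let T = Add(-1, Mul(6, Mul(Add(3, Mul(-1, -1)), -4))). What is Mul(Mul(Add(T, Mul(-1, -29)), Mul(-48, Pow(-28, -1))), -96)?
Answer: Rational(78336, 7) ≈ 11191.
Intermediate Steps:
T = -97 (T = Add(-1, Mul(6, Mul(Add(3, 1), -4))) = Add(-1, Mul(6, Mul(4, -4))) = Add(-1, Mul(6, -16)) = Add(-1, -96) = -97)
Mul(Mul(Add(T, Mul(-1, -29)), Mul(-48, Pow(-28, -1))), -96) = Mul(Mul(Add(-97, Mul(-1, -29)), Mul(-48, Pow(-28, -1))), -96) = Mul(Mul(Add(-97, 29), Mul(-48, Rational(-1, 28))), -96) = Mul(Mul(-68, Rational(12, 7)), -96) = Mul(Rational(-816, 7), -96) = Rational(78336, 7)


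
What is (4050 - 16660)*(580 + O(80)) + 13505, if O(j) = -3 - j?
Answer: -6253665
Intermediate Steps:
(4050 - 16660)*(580 + O(80)) + 13505 = (4050 - 16660)*(580 + (-3 - 1*80)) + 13505 = -12610*(580 + (-3 - 80)) + 13505 = -12610*(580 - 83) + 13505 = -12610*497 + 13505 = -6267170 + 13505 = -6253665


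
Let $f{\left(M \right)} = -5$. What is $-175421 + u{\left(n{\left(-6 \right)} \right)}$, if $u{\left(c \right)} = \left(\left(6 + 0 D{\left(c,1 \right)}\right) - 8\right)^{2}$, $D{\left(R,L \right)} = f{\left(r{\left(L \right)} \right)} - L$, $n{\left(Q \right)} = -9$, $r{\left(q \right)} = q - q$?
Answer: $-175417$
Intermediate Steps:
$r{\left(q \right)} = 0$
$D{\left(R,L \right)} = -5 - L$
$u{\left(c \right)} = 4$ ($u{\left(c \right)} = \left(\left(6 + 0 \left(-5 - 1\right)\right) - 8\right)^{2} = \left(\left(6 + 0 \left(-6\right)\right) - 8\right)^{2} = \left(\left(6 + 0\right) - 8\right)^{2} = \left(6 - 8\right)^{2} = \left(-2\right)^{2} = 4$)
$-175421 + u{\left(n{\left(-6 \right)} \right)} = -175421 + 4 = -175417$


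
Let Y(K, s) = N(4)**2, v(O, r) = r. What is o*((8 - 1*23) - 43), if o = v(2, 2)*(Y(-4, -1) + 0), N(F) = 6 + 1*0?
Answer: -4176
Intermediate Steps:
N(F) = 6 (N(F) = 6 + 0 = 6)
Y(K, s) = 36 (Y(K, s) = 6**2 = 36)
o = 72 (o = 2*(36 + 0) = 2*36 = 72)
o*((8 - 1*23) - 43) = 72*((8 - 1*23) - 43) = 72*((8 - 23) - 43) = 72*(-15 - 43) = 72*(-58) = -4176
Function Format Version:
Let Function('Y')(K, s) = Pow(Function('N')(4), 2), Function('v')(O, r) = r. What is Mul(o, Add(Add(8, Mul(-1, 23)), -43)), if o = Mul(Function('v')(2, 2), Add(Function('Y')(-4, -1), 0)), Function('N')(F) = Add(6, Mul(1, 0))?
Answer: -4176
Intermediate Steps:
Function('N')(F) = 6 (Function('N')(F) = Add(6, 0) = 6)
Function('Y')(K, s) = 36 (Function('Y')(K, s) = Pow(6, 2) = 36)
o = 72 (o = Mul(2, Add(36, 0)) = Mul(2, 36) = 72)
Mul(o, Add(Add(8, Mul(-1, 23)), -43)) = Mul(72, Add(Add(8, Mul(-1, 23)), -43)) = Mul(72, Add(Add(8, -23), -43)) = Mul(72, Add(-15, -43)) = Mul(72, -58) = -4176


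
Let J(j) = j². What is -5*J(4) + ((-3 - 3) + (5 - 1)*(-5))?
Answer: -106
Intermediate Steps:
-5*J(4) + ((-3 - 3) + (5 - 1)*(-5)) = -5*4² + ((-3 - 3) + (5 - 1)*(-5)) = -5*16 + (-6 + 4*(-5)) = -80 + (-6 - 20) = -80 - 26 = -106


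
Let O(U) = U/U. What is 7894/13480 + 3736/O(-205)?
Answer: 25184587/6740 ≈ 3736.6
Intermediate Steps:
O(U) = 1
7894/13480 + 3736/O(-205) = 7894/13480 + 3736/1 = 7894*(1/13480) + 3736*1 = 3947/6740 + 3736 = 25184587/6740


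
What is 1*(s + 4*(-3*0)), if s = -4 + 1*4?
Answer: 0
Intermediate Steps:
s = 0 (s = -4 + 4 = 0)
1*(s + 4*(-3*0)) = 1*(0 + 4*(-3*0)) = 1*(0 + 4*0) = 1*(0 + 0) = 1*0 = 0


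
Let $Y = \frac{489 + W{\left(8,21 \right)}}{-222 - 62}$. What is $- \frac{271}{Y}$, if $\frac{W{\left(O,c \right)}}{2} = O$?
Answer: $\frac{76964}{505} \approx 152.4$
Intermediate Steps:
$W{\left(O,c \right)} = 2 O$
$Y = - \frac{505}{284}$ ($Y = \frac{489 + 2 \cdot 8}{-222 - 62} = \frac{489 + 16}{-284} = 505 \left(- \frac{1}{284}\right) = - \frac{505}{284} \approx -1.7782$)
$- \frac{271}{Y} = - \frac{271}{- \frac{505}{284}} = \left(-271\right) \left(- \frac{284}{505}\right) = \frac{76964}{505}$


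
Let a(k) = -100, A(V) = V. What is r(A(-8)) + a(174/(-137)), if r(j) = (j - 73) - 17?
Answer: -198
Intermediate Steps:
r(j) = -90 + j (r(j) = (-73 + j) - 17 = -90 + j)
r(A(-8)) + a(174/(-137)) = (-90 - 8) - 100 = -98 - 100 = -198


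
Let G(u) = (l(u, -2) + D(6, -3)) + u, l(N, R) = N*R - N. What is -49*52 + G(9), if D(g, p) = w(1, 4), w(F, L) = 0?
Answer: -2566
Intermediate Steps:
l(N, R) = -N + N*R
D(g, p) = 0
G(u) = -2*u (G(u) = (u*(-1 - 2) + 0) + u = (u*(-3) + 0) + u = (-3*u + 0) + u = -3*u + u = -2*u)
-49*52 + G(9) = -49*52 - 2*9 = -2548 - 18 = -2566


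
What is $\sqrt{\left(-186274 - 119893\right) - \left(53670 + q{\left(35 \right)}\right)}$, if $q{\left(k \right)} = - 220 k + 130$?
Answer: $i \sqrt{352267} \approx 593.52 i$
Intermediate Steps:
$q{\left(k \right)} = 130 - 220 k$
$\sqrt{\left(-186274 - 119893\right) - \left(53670 + q{\left(35 \right)}\right)} = \sqrt{\left(-186274 - 119893\right) - \left(53800 - 7700\right)} = \sqrt{\left(-186274 - 119893\right) - 46100} = \sqrt{-306167 - 46100} = \sqrt{-352267} = i \sqrt{352267}$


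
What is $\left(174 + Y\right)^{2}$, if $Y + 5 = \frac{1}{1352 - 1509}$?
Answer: $\frac{703947024}{24649} \approx 28559.0$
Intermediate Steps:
$Y = - \frac{786}{157}$ ($Y = -5 + \frac{1}{1352 - 1509} = -5 + \frac{1}{-157} = -5 - \frac{1}{157} = - \frac{786}{157} \approx -5.0064$)
$\left(174 + Y\right)^{2} = \left(174 - \frac{786}{157}\right)^{2} = \left(\frac{26532}{157}\right)^{2} = \frac{703947024}{24649}$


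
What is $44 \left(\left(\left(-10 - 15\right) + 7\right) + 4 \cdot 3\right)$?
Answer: $-264$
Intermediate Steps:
$44 \left(\left(\left(-10 - 15\right) + 7\right) + 4 \cdot 3\right) = 44 \left(\left(-25 + 7\right) + 12\right) = 44 \left(-18 + 12\right) = 44 \left(-6\right) = -264$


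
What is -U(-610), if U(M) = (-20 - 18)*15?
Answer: 570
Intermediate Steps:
U(M) = -570 (U(M) = -38*15 = -570)
-U(-610) = -1*(-570) = 570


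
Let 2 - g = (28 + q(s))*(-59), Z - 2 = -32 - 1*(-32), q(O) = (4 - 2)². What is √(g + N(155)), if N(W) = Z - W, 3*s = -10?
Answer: 3*√193 ≈ 41.677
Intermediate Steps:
s = -10/3 (s = (⅓)*(-10) = -10/3 ≈ -3.3333)
q(O) = 4 (q(O) = 2² = 4)
Z = 2 (Z = 2 + (-32 - 1*(-32)) = 2 + (-32 + 32) = 2 + 0 = 2)
g = 1890 (g = 2 - (28 + 4)*(-59) = 2 - 32*(-59) = 2 - 1*(-1888) = 2 + 1888 = 1890)
N(W) = 2 - W
√(g + N(155)) = √(1890 + (2 - 1*155)) = √(1890 + (2 - 155)) = √(1890 - 153) = √1737 = 3*√193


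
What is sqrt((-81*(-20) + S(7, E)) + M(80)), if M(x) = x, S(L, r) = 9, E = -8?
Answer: sqrt(1709) ≈ 41.340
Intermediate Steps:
sqrt((-81*(-20) + S(7, E)) + M(80)) = sqrt((-81*(-20) + 9) + 80) = sqrt((1620 + 9) + 80) = sqrt(1629 + 80) = sqrt(1709)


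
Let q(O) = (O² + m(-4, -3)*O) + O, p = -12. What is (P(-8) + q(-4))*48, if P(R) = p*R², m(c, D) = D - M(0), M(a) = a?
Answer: -35712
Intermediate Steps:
m(c, D) = D (m(c, D) = D - 1*0 = D + 0 = D)
q(O) = O² - 2*O (q(O) = (O² - 3*O) + O = O² - 2*O)
P(R) = -12*R²
(P(-8) + q(-4))*48 = (-12*(-8)² - 4*(-2 - 4))*48 = (-12*64 - 4*(-6))*48 = (-768 + 24)*48 = -744*48 = -35712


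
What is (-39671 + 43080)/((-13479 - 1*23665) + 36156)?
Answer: -3409/988 ≈ -3.4504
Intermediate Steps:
(-39671 + 43080)/((-13479 - 1*23665) + 36156) = 3409/((-13479 - 23665) + 36156) = 3409/(-37144 + 36156) = 3409/(-988) = 3409*(-1/988) = -3409/988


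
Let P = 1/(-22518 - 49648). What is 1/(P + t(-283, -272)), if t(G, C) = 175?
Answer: 72166/12629049 ≈ 0.0057143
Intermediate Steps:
P = -1/72166 (P = 1/(-72166) = -1/72166 ≈ -1.3857e-5)
1/(P + t(-283, -272)) = 1/(-1/72166 + 175) = 1/(12629049/72166) = 72166/12629049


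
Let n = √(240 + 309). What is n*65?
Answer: 195*√61 ≈ 1523.0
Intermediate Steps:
n = 3*√61 (n = √549 = 3*√61 ≈ 23.431)
n*65 = (3*√61)*65 = 195*√61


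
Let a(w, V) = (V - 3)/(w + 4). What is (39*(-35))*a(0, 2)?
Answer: 1365/4 ≈ 341.25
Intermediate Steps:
a(w, V) = (-3 + V)/(4 + w)
(39*(-35))*a(0, 2) = (39*(-35))*((-3 + 2)/(4 + 0)) = -1365*(-1)/4 = -1365*(-¼) = 1365/4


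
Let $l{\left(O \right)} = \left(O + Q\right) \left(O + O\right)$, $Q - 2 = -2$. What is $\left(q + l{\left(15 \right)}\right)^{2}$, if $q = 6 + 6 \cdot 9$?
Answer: $260100$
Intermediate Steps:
$Q = 0$ ($Q = 2 - 2 = 0$)
$l{\left(O \right)} = 2 O^{2}$ ($l{\left(O \right)} = \left(O + 0\right) \left(O + O\right) = O 2 O = 2 O^{2}$)
$q = 60$ ($q = 6 + 54 = 60$)
$\left(q + l{\left(15 \right)}\right)^{2} = \left(60 + 2 \cdot 15^{2}\right)^{2} = \left(60 + 2 \cdot 225\right)^{2} = \left(60 + 450\right)^{2} = 510^{2} = 260100$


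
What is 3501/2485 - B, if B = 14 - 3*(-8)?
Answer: -90929/2485 ≈ -36.591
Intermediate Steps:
B = 38 (B = 14 + 24 = 38)
3501/2485 - B = 3501/2485 - 1*38 = 3501*(1/2485) - 38 = 3501/2485 - 38 = -90929/2485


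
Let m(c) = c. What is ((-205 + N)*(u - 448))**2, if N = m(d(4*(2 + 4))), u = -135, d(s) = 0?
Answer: 14283835225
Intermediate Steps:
N = 0
((-205 + N)*(u - 448))**2 = ((-205 + 0)*(-135 - 448))**2 = (-205*(-583))**2 = 119515**2 = 14283835225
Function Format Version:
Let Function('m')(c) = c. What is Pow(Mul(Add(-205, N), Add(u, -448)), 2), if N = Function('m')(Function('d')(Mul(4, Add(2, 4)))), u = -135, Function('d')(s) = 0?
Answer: 14283835225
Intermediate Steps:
N = 0
Pow(Mul(Add(-205, N), Add(u, -448)), 2) = Pow(Mul(Add(-205, 0), Add(-135, -448)), 2) = Pow(Mul(-205, -583), 2) = Pow(119515, 2) = 14283835225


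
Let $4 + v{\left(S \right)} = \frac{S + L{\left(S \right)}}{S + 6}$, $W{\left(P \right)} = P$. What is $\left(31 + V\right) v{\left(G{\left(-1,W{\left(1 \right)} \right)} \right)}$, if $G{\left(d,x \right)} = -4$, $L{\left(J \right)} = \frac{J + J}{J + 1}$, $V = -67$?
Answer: $168$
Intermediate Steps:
$L{\left(J \right)} = \frac{2 J}{1 + J}$
$v{\left(S \right)} = -4 + \frac{S + \frac{2 S}{1 + S}}{6 + S}$ ($v{\left(S \right)} = -4 + \frac{S + \frac{2 S}{1 + S}}{S + 6} = -4 + \frac{S + \frac{2 S}{1 + S}}{6 + S}$)
$\left(31 + V\right) v{\left(G{\left(-1,W{\left(1 \right)} \right)} \right)} = \left(31 - 67\right) \frac{2 \left(-4\right) - 3 \left(1 - 4\right) \left(8 - 4\right)}{\left(1 - 4\right) \left(6 - 4\right)} = - 36 \frac{-8 - \left(-9\right) 4}{\left(-3\right) 2} = - 36 \left(\left(- \frac{1}{3}\right) \frac{1}{2} \left(-8 + 36\right)\right) = - 36 \left(\left(- \frac{1}{3}\right) \frac{1}{2} \cdot 28\right) = \left(-36\right) \left(- \frac{14}{3}\right) = 168$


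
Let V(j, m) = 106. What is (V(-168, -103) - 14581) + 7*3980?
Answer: 13385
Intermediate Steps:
(V(-168, -103) - 14581) + 7*3980 = (106 - 14581) + 7*3980 = -14475 + 27860 = 13385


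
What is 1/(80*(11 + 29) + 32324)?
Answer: 1/35524 ≈ 2.8150e-5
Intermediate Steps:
1/(80*(11 + 29) + 32324) = 1/(80*40 + 32324) = 1/(3200 + 32324) = 1/35524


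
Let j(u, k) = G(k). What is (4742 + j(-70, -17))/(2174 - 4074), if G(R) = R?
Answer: -189/76 ≈ -2.4868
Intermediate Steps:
j(u, k) = k
(4742 + j(-70, -17))/(2174 - 4074) = (4742 - 17)/(2174 - 4074) = 4725/(-1900) = 4725*(-1/1900) = -189/76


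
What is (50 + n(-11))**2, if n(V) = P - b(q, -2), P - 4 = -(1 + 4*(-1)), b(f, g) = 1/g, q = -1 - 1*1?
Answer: 13225/4 ≈ 3306.3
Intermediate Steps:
q = -2 (q = -1 - 1 = -2)
P = 7 (P = 4 - (1 + 4*(-1)) = 4 - (1 - 4) = 4 - 1*(-3) = 4 + 3 = 7)
n(V) = 15/2 (n(V) = 7 - 1/(-2) = 7 - 1*(-1/2) = 7 + 1/2 = 15/2)
(50 + n(-11))**2 = (50 + 15/2)**2 = (115/2)**2 = 13225/4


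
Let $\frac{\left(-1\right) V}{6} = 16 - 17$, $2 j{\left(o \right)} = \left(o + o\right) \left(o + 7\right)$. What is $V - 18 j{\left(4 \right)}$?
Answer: $-786$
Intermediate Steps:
$j{\left(o \right)} = o \left(7 + o\right)$ ($j{\left(o \right)} = \frac{\left(o + o\right) \left(o + 7\right)}{2} = \frac{2 o \left(7 + o\right)}{2} = o \left(7 + o\right)$)
$V = 6$ ($V = - 6 \left(16 - 17\right) = \left(-6\right) \left(-1\right) = 6$)
$V - 18 j{\left(4 \right)} = 6 - 18 \cdot 4 \left(7 + 4\right) = 6 - 18 \cdot 4 \cdot 11 = 6 - 792 = -786$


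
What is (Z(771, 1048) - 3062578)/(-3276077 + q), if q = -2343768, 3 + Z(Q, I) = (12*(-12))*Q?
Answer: 634721/1123969 ≈ 0.56471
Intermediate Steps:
Z(Q, I) = -3 - 144*Q (Z(Q, I) = -3 + (12*(-12))*Q = -3 - 144*Q)
(Z(771, 1048) - 3062578)/(-3276077 + q) = ((-3 - 144*771) - 3062578)/(-3276077 - 2343768) = ((-3 - 111024) - 3062578)/(-5619845) = (-111027 - 3062578)*(-1/5619845) = -3173605*(-1/5619845) = 634721/1123969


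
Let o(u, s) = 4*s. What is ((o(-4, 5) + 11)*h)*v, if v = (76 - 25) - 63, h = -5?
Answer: 1860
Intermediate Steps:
v = -12 (v = 51 - 63 = -12)
((o(-4, 5) + 11)*h)*v = ((4*5 + 11)*(-5))*(-12) = ((20 + 11)*(-5))*(-12) = (31*(-5))*(-12) = -155*(-12) = 1860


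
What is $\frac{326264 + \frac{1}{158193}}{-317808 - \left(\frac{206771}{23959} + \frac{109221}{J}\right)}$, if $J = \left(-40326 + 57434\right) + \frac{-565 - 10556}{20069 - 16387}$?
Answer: $- \frac{4098999360856559067155}{3992951528574241666041} \approx -1.0266$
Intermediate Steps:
$J = \frac{62980535}{3682}$ ($J = 17108 - \frac{11121}{3682} = \frac{62980535}{3682} \approx 17105.0$)
$\frac{326264 + \frac{1}{158193}}{-317808 - \left(\frac{206771}{23959} + \frac{109221}{J}\right)} = \frac{326264 + \frac{1}{158193}}{-317808 - \left(\frac{206771}{23959} + \frac{402151722}{62980535}\right)} = \frac{326264 + \frac{1}{158193}}{-317808 - \frac{1192510595257}{79418454635}} = \frac{51612680953}{158193 \left(-317808 - \frac{1192510595257}{79418454635}\right)} = \frac{51612680953}{158193 \left(- \frac{25241012741235337}{79418454635}\right)} = \frac{51612680953}{158193} \left(- \frac{79418454635}{25241012741235337}\right) = - \frac{4098999360856559067155}{3992951528574241666041}$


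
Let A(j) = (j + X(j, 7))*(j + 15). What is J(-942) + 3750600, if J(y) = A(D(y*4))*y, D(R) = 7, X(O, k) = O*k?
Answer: 2590056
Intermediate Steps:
A(j) = 8*j*(15 + j) (A(j) = (j + j*7)*(j + 15) = (j + 7*j)*(15 + j) = (8*j)*(15 + j) = 8*j*(15 + j))
J(y) = 1232*y (J(y) = (8*7*(15 + 7))*y = (8*7*22)*y = 1232*y)
J(-942) + 3750600 = 1232*(-942) + 3750600 = -1160544 + 3750600 = 2590056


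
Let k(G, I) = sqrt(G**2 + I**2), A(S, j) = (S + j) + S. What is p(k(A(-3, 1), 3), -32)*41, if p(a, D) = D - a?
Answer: -1312 - 41*sqrt(34) ≈ -1551.1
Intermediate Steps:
A(S, j) = j + 2*S
p(k(A(-3, 1), 3), -32)*41 = (-32 - sqrt((1 + 2*(-3))**2 + 3**2))*41 = (-32 - sqrt((1 - 6)**2 + 9))*41 = (-32 - sqrt((-5)**2 + 9))*41 = (-32 - sqrt(25 + 9))*41 = (-32 - sqrt(34))*41 = -1312 - 41*sqrt(34)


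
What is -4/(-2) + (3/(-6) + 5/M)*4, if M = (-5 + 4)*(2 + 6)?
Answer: -5/2 ≈ -2.5000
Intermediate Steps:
M = -8 (M = -1*8 = -8)
-4/(-2) + (3/(-6) + 5/M)*4 = -4/(-2) + (3/(-6) + 5/(-8))*4 = -4*(-½) + (3*(-⅙) + 5*(-⅛))*4 = 2 + (-½ - 5/8)*4 = 2 - 9/8*4 = 2 - 9/2 = -5/2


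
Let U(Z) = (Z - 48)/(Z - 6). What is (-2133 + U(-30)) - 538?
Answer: -16013/6 ≈ -2668.8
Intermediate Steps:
U(Z) = (-48 + Z)/(-6 + Z)
(-2133 + U(-30)) - 538 = (-2133 + (-48 - 30)/(-6 - 30)) - 538 = (-2133 - 78/(-36)) - 538 = (-2133 - 1/36*(-78)) - 538 = (-2133 + 13/6) - 538 = -12785/6 - 538 = -16013/6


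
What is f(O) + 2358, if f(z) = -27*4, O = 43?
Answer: 2250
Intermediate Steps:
f(z) = -108
f(O) + 2358 = -108 + 2358 = 2250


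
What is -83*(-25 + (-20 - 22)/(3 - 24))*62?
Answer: 118358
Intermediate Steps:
-83*(-25 + (-20 - 22)/(3 - 24))*62 = -83*(-25 - 42/(-21))*62 = -83*(-25 - 42*(-1/21))*62 = -83*(-25 + 2)*62 = -83*(-23)*62 = 1909*62 = 118358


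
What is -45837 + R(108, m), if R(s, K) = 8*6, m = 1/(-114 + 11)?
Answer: -45789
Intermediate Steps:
m = -1/103 (m = 1/(-103) = -1/103 ≈ -0.0097087)
R(s, K) = 48
-45837 + R(108, m) = -45837 + 48 = -45789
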